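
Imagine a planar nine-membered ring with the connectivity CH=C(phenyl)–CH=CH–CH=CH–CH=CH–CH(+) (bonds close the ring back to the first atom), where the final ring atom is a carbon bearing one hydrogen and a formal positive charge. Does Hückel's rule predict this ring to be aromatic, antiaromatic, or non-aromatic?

Antiaromatic

The p orbitals form a continuous loop: every atom in a ring double bond is sp² and brings one electron to the p orbital; the carbocation has an empty p orbital. The ring is fully conjugated.
Tallying contributions gives 4 × 2 = 8 from the double-bond units + 0 from the CH(+) atom = 8.
8 = 4(2); a planar, fully conjugated 4n system is antiaromatic.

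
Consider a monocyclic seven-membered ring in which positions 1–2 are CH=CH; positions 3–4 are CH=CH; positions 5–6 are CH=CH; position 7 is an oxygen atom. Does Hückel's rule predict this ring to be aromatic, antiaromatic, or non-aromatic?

Check conjugation: the double-bond atoms are sp², each contributing one p electron; the oxygen donates one lone pair from its p orbital — every position has a p orbital, so the cyclic π system is continuous.
Counting π electrons: 3 × 2 = 6 from the double-bond units + 2 from the O atom = 8.
8 = 4(2); a planar, fully conjugated 4n system is antiaromatic.

Antiaromatic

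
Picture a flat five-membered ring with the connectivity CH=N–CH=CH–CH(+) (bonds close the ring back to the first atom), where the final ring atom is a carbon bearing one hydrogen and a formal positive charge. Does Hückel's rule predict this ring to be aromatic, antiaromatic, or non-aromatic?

The p orbitals form a continuous loop: each doubly-bonded ring atom is sp² with one p-orbital electron; each =N– nitrogen is pyridine-type (lone pair in the sp² plane, one electron in the p orbital); the carbocation has an empty p orbital. The ring is fully conjugated.
Adding the contributions, 2 × 2 = 4 from the double-bond units + 0 from the CH(+) atom = 4.
4 = 4(1); a planar, fully conjugated 4n system is antiaromatic.

Antiaromatic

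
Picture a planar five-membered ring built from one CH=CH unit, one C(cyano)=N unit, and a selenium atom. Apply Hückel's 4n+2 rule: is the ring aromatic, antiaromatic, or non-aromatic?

Aromatic

The p orbitals form a continuous loop: each doubly-bonded ring atom is sp² with one p-orbital electron; the doubly-bonded nitrogens are pyridine-type — their lone pairs lie in the ring plane, leaving one electron in the p orbital; the selenium donates one lone pair from its p orbital. The ring is fully conjugated.
π-electron count: 2 × 2 = 4 from the double-bond units + 2 from the Se atom = 6.
Since 6 = 4·1 + 2, the ring meets the 4n+2 criterion.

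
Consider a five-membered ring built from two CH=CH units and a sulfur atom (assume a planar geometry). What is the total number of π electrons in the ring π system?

6

Check conjugation: every atom in a ring double bond is sp² and brings one electron to the p orbital; the sulfur donates one lone pair from its p orbital — every position has a p orbital, so the cyclic π system is continuous.
π-electron count: 2 × 2 = 4 from the double-bond units + 2 from the S atom = 6.
(This ring is thiophene.)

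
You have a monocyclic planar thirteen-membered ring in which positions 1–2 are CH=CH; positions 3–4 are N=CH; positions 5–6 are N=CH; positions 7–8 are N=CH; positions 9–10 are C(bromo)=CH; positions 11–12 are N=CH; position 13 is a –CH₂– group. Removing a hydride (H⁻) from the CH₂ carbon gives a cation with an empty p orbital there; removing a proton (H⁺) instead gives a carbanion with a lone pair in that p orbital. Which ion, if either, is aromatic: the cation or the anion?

The anion

Both ions have a continuous loop of p orbitals — each ring atom is sp².
Cation: 6 × 2 + 0 = 12 π electrons → 4(3), antiaromatic.
Anion: 6 × 2 + 2 = 14 π electrons → 4(3)+2, aromatic.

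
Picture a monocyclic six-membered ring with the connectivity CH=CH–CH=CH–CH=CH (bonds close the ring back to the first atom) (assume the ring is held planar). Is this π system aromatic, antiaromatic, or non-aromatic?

Check conjugation: each doubly-bonded ring atom is sp² with one p-orbital electron — every position has a p orbital, so the cyclic π system is continuous.
π-electron count: 3 × 2 = 6 from the 3 double-bond units.
That gives a 4n+2 count (6, n = 1).
(The species described is benzene.)

Aromatic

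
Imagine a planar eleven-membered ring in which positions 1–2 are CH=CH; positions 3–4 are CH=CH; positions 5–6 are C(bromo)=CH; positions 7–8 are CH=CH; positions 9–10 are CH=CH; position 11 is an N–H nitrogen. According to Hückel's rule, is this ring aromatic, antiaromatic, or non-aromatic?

Every ring atom contributes a p orbital perpendicular to the ring (each doubly-bonded ring atom is sp² with one p-orbital electron; the pyrrole-type nitrogen donates its lone pair from the p orbital), so the π system is cyclic and fully conjugated.
Adding the contributions, 5 × 2 = 10 from the double-bond units + 2 from the NH atom = 12.
12 = 4(3); a planar, fully conjugated 4n system is antiaromatic.

Antiaromatic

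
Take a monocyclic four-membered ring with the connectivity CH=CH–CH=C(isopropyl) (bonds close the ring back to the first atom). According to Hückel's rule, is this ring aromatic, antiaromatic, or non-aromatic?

Antiaromatic

The p orbitals form a continuous loop: every atom in a ring double bond is sp² and brings one electron to the p orbital. The ring is fully conjugated.
Adding the contributions, 2 × 2 = 4 from the 2 double-bond units.
4 is a 4n count (n = 1), so the planar conjugated ring is antiaromatic.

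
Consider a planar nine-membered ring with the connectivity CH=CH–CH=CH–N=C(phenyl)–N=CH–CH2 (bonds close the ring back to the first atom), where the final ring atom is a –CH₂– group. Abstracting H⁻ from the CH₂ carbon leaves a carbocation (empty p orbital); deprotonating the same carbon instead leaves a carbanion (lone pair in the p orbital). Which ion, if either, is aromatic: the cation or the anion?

The anion

In either ion the ring is fully conjugated: every atom, including the new sp² carbon, supplies a p orbital.
Cation: 4 × 2 + 0 = 8 π electrons → 4(2), antiaromatic.
Anion: 4 × 2 + 2 = 10 π electrons → 4(2)+2, aromatic.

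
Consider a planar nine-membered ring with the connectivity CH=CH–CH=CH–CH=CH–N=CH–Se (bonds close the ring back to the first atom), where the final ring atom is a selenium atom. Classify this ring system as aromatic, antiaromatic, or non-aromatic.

Aromatic

All ring atoms are sp² and supply a p orbital to the ring (each doubly-bonded ring atom is sp² with one p-orbital electron; the doubly-bonded nitrogens are pyridine-type — their lone pairs lie in the ring plane, leaving one electron in the p orbital; the selenium donates one lone pair from its p orbital); the conjugation is uninterrupted.
π-electron count: 4 × 2 = 8 from the double-bond units + 2 from the Se atom = 10.
Since 10 = 4·2 + 2, the ring meets the 4n+2 criterion.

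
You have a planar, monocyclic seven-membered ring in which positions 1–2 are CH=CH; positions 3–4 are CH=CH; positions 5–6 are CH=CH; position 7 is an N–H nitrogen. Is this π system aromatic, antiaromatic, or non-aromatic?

Antiaromatic

The p orbitals form a continuous loop: every atom in a ring double bond is sp² and brings one electron to the p orbital; the pyrrole-type nitrogen donates its lone pair from the p orbital. The ring is fully conjugated.
π-electron count: 3 × 2 = 6 from the double-bond units + 2 from the NH atom = 8.
8 is a 4n count (n = 2), so the planar conjugated ring is antiaromatic.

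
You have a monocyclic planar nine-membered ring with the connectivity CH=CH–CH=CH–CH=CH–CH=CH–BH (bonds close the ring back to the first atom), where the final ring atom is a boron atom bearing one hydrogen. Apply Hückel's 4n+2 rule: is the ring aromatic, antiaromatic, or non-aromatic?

Antiaromatic

All ring atoms are sp² and supply a p orbital to the ring (the double-bond atoms are sp², each contributing one p electron; the boron has an empty p orbital); the conjugation is uninterrupted.
π-electron count: 4 × 2 = 8 from the double-bond units + 0 from the BH atom = 8.
8 = 4(2); a planar, fully conjugated 4n system is antiaromatic.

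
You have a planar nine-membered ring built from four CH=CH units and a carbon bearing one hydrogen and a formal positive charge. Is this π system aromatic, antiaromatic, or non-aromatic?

Check conjugation: every atom in a ring double bond is sp² and brings one electron to the p orbital; the carbocation has an empty p orbital — every position has a p orbital, so the cyclic π system is continuous.
Adding the contributions, 4 × 2 = 8 from the double-bond units + 0 from the CH(+) atom = 8.
8 = 4(2); a planar, fully conjugated 4n system is antiaromatic.

Antiaromatic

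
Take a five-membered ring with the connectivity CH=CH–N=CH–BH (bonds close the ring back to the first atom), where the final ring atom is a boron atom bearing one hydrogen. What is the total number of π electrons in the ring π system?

Every ring atom contributes a p orbital perpendicular to the ring (each doubly-bonded ring atom is sp² with one p-orbital electron; each =N– nitrogen is pyridine-type (lone pair in the sp² plane, one electron in the p orbital); the boron has an empty p orbital), so the π system is cyclic and fully conjugated.
π-electron count: 2 × 2 = 4 from the double-bond units + 0 from the BH atom = 4.

4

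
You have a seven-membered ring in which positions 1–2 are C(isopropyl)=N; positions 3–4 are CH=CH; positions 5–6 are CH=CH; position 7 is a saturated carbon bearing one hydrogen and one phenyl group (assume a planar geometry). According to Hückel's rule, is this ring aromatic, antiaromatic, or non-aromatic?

Because that saturated carbon is sp³ and has no p orbital in the ring π system at the CH(phenyl) position, the π system cannot extend all the way around the ring.
Without a continuous loop of overlapping p orbitals the Hückel electron count never comes into play.

Non-aromatic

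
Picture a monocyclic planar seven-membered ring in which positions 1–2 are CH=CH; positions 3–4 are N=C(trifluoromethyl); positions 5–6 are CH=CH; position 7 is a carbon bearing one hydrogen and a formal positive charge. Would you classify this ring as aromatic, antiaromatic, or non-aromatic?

Aromatic

The p orbitals form a continuous loop: each doubly-bonded ring atom is sp² with one p-orbital electron; the doubly-bonded nitrogens are pyridine-type — their lone pairs lie in the ring plane, leaving one electron in the p orbital; the carbocation has an empty p orbital. The ring is fully conjugated.
Counting π electrons: 3 × 2 = 6 from the double-bond units + 0 from the CH(+) atom = 6.
With 6 π electrons (n = 1), the Hückel 4n+2 condition holds.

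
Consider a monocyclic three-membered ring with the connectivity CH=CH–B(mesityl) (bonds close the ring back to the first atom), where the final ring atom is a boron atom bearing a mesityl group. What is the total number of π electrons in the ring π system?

All ring atoms are sp² and supply a p orbital to the ring (each doubly-bonded ring atom is sp² with one p-orbital electron; the boron has an empty p orbital); the conjugation is uninterrupted.
Counting π electrons: 1 × 2 = 2 from the double-bond unit + 0 from the B(mesityl) atom = 2.

2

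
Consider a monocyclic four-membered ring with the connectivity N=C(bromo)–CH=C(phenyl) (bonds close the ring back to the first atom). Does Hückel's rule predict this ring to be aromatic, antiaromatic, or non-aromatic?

Antiaromatic

Check conjugation: each doubly-bonded ring atom is sp² with one p-orbital electron; each sp² =N– keeps its lone pair in-plane and puts one electron into the π system — every position has a p orbital, so the cyclic π system is continuous.
Tallying contributions gives 2 × 2 = 4 from the 2 double-bond units.
4 = 4(1); a planar, fully conjugated 4n system is antiaromatic.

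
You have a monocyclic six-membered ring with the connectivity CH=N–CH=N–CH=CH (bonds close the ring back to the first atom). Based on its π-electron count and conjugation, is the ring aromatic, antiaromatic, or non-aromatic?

Check conjugation: every atom in a ring double bond is sp² and brings one electron to the p orbital; the doubly-bonded nitrogens are pyridine-type — their lone pairs lie in the ring plane, leaving one electron in the p orbital — every position has a p orbital, so the cyclic π system is continuous.
Tallying contributions gives 3 × 2 = 6 from the 3 double-bond units.
With 6 π electrons (n = 1), the Hückel 4n+2 condition holds.

Aromatic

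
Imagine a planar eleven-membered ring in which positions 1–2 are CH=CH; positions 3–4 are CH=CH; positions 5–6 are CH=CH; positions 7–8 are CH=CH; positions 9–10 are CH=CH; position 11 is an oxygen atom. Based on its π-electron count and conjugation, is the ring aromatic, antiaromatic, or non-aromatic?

Antiaromatic

Every ring atom contributes a p orbital perpendicular to the ring (each doubly-bonded ring atom is sp² with one p-orbital electron; the oxygen donates one lone pair from its p orbital), so the π system is cyclic and fully conjugated.
Tallying contributions gives 5 × 2 = 10 from the double-bond units + 2 from the O atom = 12.
A 4n π count (12, n = 3) in a planar conjugated ring means antiaromatic.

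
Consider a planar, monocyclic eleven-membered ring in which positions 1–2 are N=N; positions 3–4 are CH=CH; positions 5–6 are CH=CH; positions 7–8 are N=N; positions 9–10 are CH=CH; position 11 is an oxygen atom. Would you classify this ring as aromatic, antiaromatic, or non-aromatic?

Every ring atom contributes a p orbital perpendicular to the ring (every atom in a ring double bond is sp² and brings one electron to the p orbital; each sp² =N– keeps its lone pair in-plane and puts one electron into the π system; the oxygen donates one lone pair from its p orbital), so the π system is cyclic and fully conjugated.
Tallying contributions gives 5 × 2 = 10 from the double-bond units + 2 from the O atom = 12.
With 12 = 4·3 π electrons, Hückel's rule classifies the planar ring as antiaromatic.

Antiaromatic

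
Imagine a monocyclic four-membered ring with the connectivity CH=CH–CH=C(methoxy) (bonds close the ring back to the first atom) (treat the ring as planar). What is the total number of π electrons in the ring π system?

All ring atoms are sp² and supply a p orbital to the ring (each doubly-bonded ring atom is sp² with one p-orbital electron); the conjugation is uninterrupted.
Adding the contributions, 2 × 2 = 4 from the 2 double-bond units.

4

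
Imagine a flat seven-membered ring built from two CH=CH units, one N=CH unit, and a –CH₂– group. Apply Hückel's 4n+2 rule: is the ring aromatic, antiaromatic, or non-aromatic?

Non-aromatic

At the CH2 position, the tetrahedral CH₂ carbon is sp³ and has no p orbital in the ring π system; the ring's p-orbital overlap is broken there.
Hückel's rule only applies to fully conjugated rings, so this one is simply non-aromatic.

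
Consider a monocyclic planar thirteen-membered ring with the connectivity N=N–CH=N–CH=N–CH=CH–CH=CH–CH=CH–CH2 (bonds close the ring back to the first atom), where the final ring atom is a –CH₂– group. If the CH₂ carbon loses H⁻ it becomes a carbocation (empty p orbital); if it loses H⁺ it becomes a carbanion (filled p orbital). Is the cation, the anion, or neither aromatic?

The anion

Both ions have a continuous loop of p orbitals — each ring atom is sp².
Cation: 6 × 2 + 0 = 12 π electrons → 4(3), antiaromatic.
Anion: 6 × 2 + 2 = 14 π electrons → 4(3)+2, aromatic.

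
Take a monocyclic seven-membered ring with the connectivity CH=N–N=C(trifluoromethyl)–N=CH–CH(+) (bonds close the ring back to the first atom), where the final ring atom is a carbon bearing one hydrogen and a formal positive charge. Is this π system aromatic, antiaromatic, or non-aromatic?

Aromatic

Check conjugation: each doubly-bonded ring atom is sp² with one p-orbital electron; each =N– nitrogen is pyridine-type (lone pair in the sp² plane, one electron in the p orbital); the carbocation has an empty p orbital — every position has a p orbital, so the cyclic π system is continuous.
Counting π electrons: 3 × 2 = 6 from the double-bond units + 0 from the CH(+) atom = 6.
With 6 π electrons (n = 1), the Hückel 4n+2 condition holds.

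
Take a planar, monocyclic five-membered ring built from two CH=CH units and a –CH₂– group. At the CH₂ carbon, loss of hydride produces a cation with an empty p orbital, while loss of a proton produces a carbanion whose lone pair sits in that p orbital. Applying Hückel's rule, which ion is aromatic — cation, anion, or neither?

In either ion the ring is fully conjugated: every atom, including the new sp² carbon, supplies a p orbital.
Cation: 2 × 2 + 0 = 4 π electrons → 4(1), antiaromatic.
Anion: 2 × 2 + 2 = 6 π electrons → 4(1)+2, aromatic.

The anion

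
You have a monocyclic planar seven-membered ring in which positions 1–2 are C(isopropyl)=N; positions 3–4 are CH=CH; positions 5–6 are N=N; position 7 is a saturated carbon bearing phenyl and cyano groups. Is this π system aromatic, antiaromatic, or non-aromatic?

Because that saturated carbon is sp³ and has no p orbital in the ring π system at the C(phenyl)(cyano) position, the π system cannot extend all the way around the ring.
A ring that is not fully conjugated cannot be aromatic or antiaromatic regardless of its π-electron count.

Non-aromatic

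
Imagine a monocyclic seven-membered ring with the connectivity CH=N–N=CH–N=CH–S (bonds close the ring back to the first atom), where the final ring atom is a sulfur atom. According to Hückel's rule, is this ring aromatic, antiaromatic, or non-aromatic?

Antiaromatic

Every ring atom contributes a p orbital perpendicular to the ring (each doubly-bonded ring atom is sp² with one p-orbital electron; the doubly-bonded nitrogens are pyridine-type — their lone pairs lie in the ring plane, leaving one electron in the p orbital; the sulfur donates one lone pair from its p orbital), so the π system is cyclic and fully conjugated.
Tallying contributions gives 3 × 2 = 6 from the double-bond units + 2 from the S atom = 8.
With 8 = 4·2 π electrons, Hückel's rule classifies the planar ring as antiaromatic.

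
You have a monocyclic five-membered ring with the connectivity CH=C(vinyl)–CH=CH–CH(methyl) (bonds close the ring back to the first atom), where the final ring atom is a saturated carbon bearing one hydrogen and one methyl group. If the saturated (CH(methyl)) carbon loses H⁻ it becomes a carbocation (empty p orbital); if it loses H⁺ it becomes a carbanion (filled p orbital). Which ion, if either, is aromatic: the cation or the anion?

The anion

Once that carbon is sp², every ring atom has a p orbital and both ions are fully conjugated.
Cation: 2 × 2 + 0 = 4 π electrons → 4(1), antiaromatic.
Anion: 2 × 2 + 2 = 6 π electrons → 4(1)+2, aromatic.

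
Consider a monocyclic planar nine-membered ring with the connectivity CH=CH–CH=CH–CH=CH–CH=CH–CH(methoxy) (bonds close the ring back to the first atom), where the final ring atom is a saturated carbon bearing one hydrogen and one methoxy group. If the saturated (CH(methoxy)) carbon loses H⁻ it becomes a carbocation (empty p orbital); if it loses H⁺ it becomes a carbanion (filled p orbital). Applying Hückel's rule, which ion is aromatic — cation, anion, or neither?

In either ion the ring is fully conjugated: every atom, including the new sp² carbon, supplies a p orbital.
Cation: 4 × 2 + 0 = 8 π electrons → 4(2), antiaromatic.
Anion: 4 × 2 + 2 = 10 π electrons → 4(2)+2, aromatic.

The anion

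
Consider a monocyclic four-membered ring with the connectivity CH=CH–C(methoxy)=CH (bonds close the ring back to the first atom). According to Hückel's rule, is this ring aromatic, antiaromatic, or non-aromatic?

Antiaromatic

The p orbitals form a continuous loop: every atom in a ring double bond is sp² and brings one electron to the p orbital. The ring is fully conjugated.
π-electron count: 2 × 2 = 4 from the 2 double-bond units.
With 4 = 4·1 π electrons, Hückel's rule classifies the planar ring as antiaromatic.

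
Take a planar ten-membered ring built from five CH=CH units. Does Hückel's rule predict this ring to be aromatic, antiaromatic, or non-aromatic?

Every ring atom contributes a p orbital perpendicular to the ring (every atom in a ring double bond is sp² and brings one electron to the p orbital), so the π system is cyclic and fully conjugated.
Counting π electrons: 5 × 2 = 10 from the 5 double-bond units.
Since 10 = 4·2 + 2, the ring meets the 4n+2 criterion.

Aromatic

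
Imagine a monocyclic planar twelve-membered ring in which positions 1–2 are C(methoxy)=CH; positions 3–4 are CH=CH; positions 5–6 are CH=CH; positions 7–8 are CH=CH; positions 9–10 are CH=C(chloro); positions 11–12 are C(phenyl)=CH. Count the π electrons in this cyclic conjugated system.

12

The p orbitals form a continuous loop: each doubly-bonded ring atom is sp² with one p-orbital electron. The ring is fully conjugated.
Tallying contributions gives 6 × 2 = 12 from the 6 double-bond units.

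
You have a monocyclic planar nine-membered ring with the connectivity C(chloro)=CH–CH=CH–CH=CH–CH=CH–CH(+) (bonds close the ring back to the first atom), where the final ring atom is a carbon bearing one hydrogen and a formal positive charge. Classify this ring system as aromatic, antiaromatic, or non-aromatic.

Every ring atom contributes a p orbital perpendicular to the ring (every atom in a ring double bond is sp² and brings one electron to the p orbital; the carbocation has an empty p orbital), so the π system is cyclic and fully conjugated.
π-electron count: 4 × 2 = 8 from the double-bond units + 0 from the CH(+) atom = 8.
A 4n π count (8, n = 2) in a planar conjugated ring means antiaromatic.

Antiaromatic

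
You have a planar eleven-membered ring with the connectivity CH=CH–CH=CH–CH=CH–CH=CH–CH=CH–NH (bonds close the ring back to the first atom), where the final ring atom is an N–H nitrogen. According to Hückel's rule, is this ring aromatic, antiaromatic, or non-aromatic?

Check conjugation: each doubly-bonded ring atom is sp² with one p-orbital electron; the pyrrole-type nitrogen donates its lone pair from the p orbital — every position has a p orbital, so the cyclic π system is continuous.
Counting π electrons: 5 × 2 = 10 from the double-bond units + 2 from the NH atom = 12.
12 = 4(3); a planar, fully conjugated 4n system is antiaromatic.

Antiaromatic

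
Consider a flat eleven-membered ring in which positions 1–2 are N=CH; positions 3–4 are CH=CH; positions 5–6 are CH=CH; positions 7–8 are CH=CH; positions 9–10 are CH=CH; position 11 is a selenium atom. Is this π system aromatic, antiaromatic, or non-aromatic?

Antiaromatic

The p orbitals form a continuous loop: the double-bond atoms are sp², each contributing one p electron; each =N– nitrogen is pyridine-type (lone pair in the sp² plane, one electron in the p orbital); the selenium donates one lone pair from its p orbital. The ring is fully conjugated.
Adding the contributions, 5 × 2 = 10 from the double-bond units + 2 from the Se atom = 12.
A 4n π count (12, n = 3) in a planar conjugated ring means antiaromatic.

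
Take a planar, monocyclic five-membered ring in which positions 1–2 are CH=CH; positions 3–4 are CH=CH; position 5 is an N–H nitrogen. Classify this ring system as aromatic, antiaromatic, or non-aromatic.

All ring atoms are sp² and supply a p orbital to the ring (every atom in a ring double bond is sp² and brings one electron to the p orbital; the pyrrole-type nitrogen donates its lone pair from the p orbital); the conjugation is uninterrupted.
Adding the contributions, 2 × 2 = 4 from the double-bond units + 2 from the NH atom = 6.
With 6 π electrons (n = 1), the Hückel 4n+2 condition holds.
(This ring is pyrrole.)

Aromatic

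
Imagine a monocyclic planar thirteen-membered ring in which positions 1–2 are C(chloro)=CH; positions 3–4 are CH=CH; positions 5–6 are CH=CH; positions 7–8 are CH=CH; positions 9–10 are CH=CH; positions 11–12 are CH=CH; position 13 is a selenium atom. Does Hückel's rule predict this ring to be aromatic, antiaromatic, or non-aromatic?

Aromatic

The p orbitals form a continuous loop: the double-bond atoms are sp², each contributing one p electron; the selenium donates one lone pair from its p orbital. The ring is fully conjugated.
Tallying contributions gives 6 × 2 = 12 from the double-bond units + 2 from the Se atom = 14.
14 = 4(3) + 2, which satisfies Hückel's 4n+2 rule.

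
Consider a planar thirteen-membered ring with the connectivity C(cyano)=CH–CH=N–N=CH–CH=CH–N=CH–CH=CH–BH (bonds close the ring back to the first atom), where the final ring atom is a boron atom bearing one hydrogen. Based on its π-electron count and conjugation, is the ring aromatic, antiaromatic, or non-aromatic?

Antiaromatic

Every ring atom contributes a p orbital perpendicular to the ring (each doubly-bonded ring atom is sp² with one p-orbital electron; each =N– nitrogen is pyridine-type (lone pair in the sp² plane, one electron in the p orbital); the boron has an empty p orbital), so the π system is cyclic and fully conjugated.
π-electron count: 6 × 2 = 12 from the double-bond units + 0 from the BH atom = 12.
12 is a 4n count (n = 3), so the planar conjugated ring is antiaromatic.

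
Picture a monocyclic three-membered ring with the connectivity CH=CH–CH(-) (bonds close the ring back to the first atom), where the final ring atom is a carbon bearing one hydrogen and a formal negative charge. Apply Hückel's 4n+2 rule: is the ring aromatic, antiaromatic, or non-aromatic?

Antiaromatic

Check conjugation: the double-bond atoms are sp², each contributing one p electron; the carbanion's lone pair occupies the p orbital — every position has a p orbital, so the cyclic π system is continuous.
Counting π electrons: 1 × 2 = 2 from the double-bond unit + 2 from the CH(-) atom = 4.
A 4n π count (4, n = 1) in a planar conjugated ring means antiaromatic.
This is the cyclopropenyl anion.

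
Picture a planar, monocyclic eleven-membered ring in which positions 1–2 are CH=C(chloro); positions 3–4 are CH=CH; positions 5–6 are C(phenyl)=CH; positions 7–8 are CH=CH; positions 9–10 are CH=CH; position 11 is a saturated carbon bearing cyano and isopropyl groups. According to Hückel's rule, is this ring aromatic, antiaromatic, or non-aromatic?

Non-aromatic

At the C(cyano)(isopropyl) position, that saturated carbon is sp³ and has no p orbital in the ring π system; the ring's p-orbital overlap is broken there.
Broken conjugation rules out both aromaticity and antiaromaticity.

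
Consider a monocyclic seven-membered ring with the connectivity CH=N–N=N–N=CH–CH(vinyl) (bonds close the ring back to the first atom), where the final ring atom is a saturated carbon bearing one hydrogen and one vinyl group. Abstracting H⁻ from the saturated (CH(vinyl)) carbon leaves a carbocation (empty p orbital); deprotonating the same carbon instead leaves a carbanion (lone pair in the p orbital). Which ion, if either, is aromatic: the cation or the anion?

Once that carbon is sp², every ring atom has a p orbital and both ions are fully conjugated.
Cation: 3 × 2 + 0 = 6 π electrons → 4(1)+2, aromatic.
Anion: 3 × 2 + 2 = 8 π electrons → 4(2), antiaromatic.

The cation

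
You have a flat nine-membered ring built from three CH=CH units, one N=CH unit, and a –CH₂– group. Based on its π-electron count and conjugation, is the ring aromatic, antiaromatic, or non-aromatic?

The CH2 position has four σ bonds — the tetrahedral CH₂ carbon is sp³ and has no p orbital in the ring π system — so the cyclic conjugation is interrupted.
Without a continuous loop of overlapping p orbitals the Hückel electron count never comes into play.

Non-aromatic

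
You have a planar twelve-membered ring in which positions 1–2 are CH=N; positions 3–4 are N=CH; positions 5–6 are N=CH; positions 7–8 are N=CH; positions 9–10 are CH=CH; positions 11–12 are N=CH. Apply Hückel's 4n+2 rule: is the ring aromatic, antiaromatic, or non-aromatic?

Every ring atom contributes a p orbital perpendicular to the ring (each doubly-bonded ring atom is sp² with one p-orbital electron; each sp² =N– keeps its lone pair in-plane and puts one electron into the π system), so the π system is cyclic and fully conjugated.
π-electron count: 6 × 2 = 12 from the 6 double-bond units.
With 12 = 4·3 π electrons, Hückel's rule classifies the planar ring as antiaromatic.

Antiaromatic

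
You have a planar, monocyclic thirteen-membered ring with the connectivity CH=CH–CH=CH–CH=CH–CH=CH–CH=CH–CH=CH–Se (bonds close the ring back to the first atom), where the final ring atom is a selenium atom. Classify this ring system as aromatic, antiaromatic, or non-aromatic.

Check conjugation: each doubly-bonded ring atom is sp² with one p-orbital electron; the selenium donates one lone pair from its p orbital — every position has a p orbital, so the cyclic π system is continuous.
Counting π electrons: 6 × 2 = 12 from the double-bond units + 2 from the Se atom = 14.
14 = 4(3) + 2, which satisfies Hückel's 4n+2 rule.

Aromatic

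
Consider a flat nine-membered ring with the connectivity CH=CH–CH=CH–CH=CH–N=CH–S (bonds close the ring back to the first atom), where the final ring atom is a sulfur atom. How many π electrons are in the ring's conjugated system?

Every ring atom contributes a p orbital perpendicular to the ring (each doubly-bonded ring atom is sp² with one p-orbital electron; each =N– nitrogen is pyridine-type (lone pair in the sp² plane, one electron in the p orbital); the sulfur donates one lone pair from its p orbital), so the π system is cyclic and fully conjugated.
π-electron count: 4 × 2 = 8 from the double-bond units + 2 from the S atom = 10.

10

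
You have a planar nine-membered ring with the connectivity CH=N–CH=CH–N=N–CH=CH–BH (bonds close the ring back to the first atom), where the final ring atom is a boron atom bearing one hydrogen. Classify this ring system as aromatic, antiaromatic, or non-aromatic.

Antiaromatic

Every ring atom contributes a p orbital perpendicular to the ring (the double-bond atoms are sp², each contributing one p electron; each =N– nitrogen is pyridine-type (lone pair in the sp² plane, one electron in the p orbital); the boron has an empty p orbital), so the π system is cyclic and fully conjugated.
Adding the contributions, 4 × 2 = 8 from the double-bond units + 0 from the BH atom = 8.
8 is a 4n count (n = 2), so the planar conjugated ring is antiaromatic.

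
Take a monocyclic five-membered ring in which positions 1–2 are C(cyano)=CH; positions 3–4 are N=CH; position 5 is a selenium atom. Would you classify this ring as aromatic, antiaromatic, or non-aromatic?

All ring atoms are sp² and supply a p orbital to the ring (each doubly-bonded ring atom is sp² with one p-orbital electron; the doubly-bonded nitrogens are pyridine-type — their lone pairs lie in the ring plane, leaving one electron in the p orbital; the selenium donates one lone pair from its p orbital); the conjugation is uninterrupted.
π-electron count: 2 × 2 = 4 from the double-bond units + 2 from the Se atom = 6.
Since 6 = 4·1 + 2, the ring meets the 4n+2 criterion.

Aromatic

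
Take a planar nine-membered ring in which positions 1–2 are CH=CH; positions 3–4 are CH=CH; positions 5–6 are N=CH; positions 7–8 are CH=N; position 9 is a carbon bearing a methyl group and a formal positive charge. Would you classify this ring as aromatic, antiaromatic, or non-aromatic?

Every ring atom contributes a p orbital perpendicular to the ring (every atom in a ring double bond is sp² and brings one electron to the p orbital; each =N– nitrogen is pyridine-type (lone pair in the sp² plane, one electron in the p orbital); the carbocation has an empty p orbital), so the π system is cyclic and fully conjugated.
Adding the contributions, 4 × 2 = 8 from the double-bond units + 0 from the C(methyl)(+) atom = 8.
8 is a 4n count (n = 2), so the planar conjugated ring is antiaromatic.

Antiaromatic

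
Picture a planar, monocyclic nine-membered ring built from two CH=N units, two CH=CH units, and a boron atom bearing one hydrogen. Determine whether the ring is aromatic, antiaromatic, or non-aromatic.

Every ring atom contributes a p orbital perpendicular to the ring (the double-bond atoms are sp², each contributing one p electron; the doubly-bonded nitrogens are pyridine-type — their lone pairs lie in the ring plane, leaving one electron in the p orbital; the boron has an empty p orbital), so the π system is cyclic and fully conjugated.
Adding the contributions, 4 × 2 = 8 from the double-bond units + 0 from the BH atom = 8.
8 is a 4n count (n = 2), so the planar conjugated ring is antiaromatic.

Antiaromatic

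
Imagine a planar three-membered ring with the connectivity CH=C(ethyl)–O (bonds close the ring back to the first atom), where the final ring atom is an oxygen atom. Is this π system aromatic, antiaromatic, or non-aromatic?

Antiaromatic

Check conjugation: the double-bond atoms are sp², each contributing one p electron; the oxygen donates one lone pair from its p orbital — every position has a p orbital, so the cyclic π system is continuous.
π-electron count: 1 × 2 = 2 from the double-bond unit + 2 from the O atom = 4.
4 = 4(1); a planar, fully conjugated 4n system is antiaromatic.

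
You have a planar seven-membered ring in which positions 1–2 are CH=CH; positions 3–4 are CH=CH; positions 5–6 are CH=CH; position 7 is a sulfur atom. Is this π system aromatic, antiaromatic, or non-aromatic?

Antiaromatic

Check conjugation: every atom in a ring double bond is sp² and brings one electron to the p orbital; the sulfur donates one lone pair from its p orbital — every position has a p orbital, so the cyclic π system is continuous.
Tallying contributions gives 3 × 2 = 6 from the double-bond units + 2 from the S atom = 8.
8 is a 4n count (n = 2), so the planar conjugated ring is antiaromatic.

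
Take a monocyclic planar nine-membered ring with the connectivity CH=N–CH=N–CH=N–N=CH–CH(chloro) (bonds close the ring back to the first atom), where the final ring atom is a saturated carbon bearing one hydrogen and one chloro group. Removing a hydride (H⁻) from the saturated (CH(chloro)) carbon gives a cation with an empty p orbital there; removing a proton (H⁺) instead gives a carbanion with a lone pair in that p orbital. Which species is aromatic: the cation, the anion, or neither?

In both ions every ring atom is sp² and contributes a p orbital, so both rings are fully conjugated.
Cation: 4 × 2 + 0 = 8 π electrons → 4(2), antiaromatic.
Anion: 4 × 2 + 2 = 10 π electrons → 4(2)+2, aromatic.

The anion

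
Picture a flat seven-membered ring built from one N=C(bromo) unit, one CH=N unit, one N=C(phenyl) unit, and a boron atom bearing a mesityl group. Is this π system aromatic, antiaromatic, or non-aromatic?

Aromatic

Every ring atom contributes a p orbital perpendicular to the ring (each doubly-bonded ring atom is sp² with one p-orbital electron; each sp² =N– keeps its lone pair in-plane and puts one electron into the π system; the boron has an empty p orbital), so the π system is cyclic and fully conjugated.
Tallying contributions gives 3 × 2 = 6 from the double-bond units + 0 from the B(mesityl) atom = 6.
6 = 4(1) + 2, which satisfies Hückel's 4n+2 rule.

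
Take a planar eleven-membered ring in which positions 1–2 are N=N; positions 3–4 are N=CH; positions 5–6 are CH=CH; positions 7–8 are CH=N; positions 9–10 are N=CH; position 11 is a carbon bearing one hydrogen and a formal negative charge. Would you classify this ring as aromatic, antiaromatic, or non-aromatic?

Antiaromatic

Check conjugation: the double-bond atoms are sp², each contributing one p electron; each =N– nitrogen is pyridine-type (lone pair in the sp² plane, one electron in the p orbital); the carbanion's lone pair occupies the p orbital — every position has a p orbital, so the cyclic π system is continuous.
Tallying contributions gives 5 × 2 = 10 from the double-bond units + 2 from the CH(-) atom = 12.
A 4n π count (12, n = 3) in a planar conjugated ring means antiaromatic.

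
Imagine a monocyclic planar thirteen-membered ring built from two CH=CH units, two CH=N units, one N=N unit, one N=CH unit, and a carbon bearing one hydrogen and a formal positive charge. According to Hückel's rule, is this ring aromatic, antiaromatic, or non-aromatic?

Antiaromatic

The p orbitals form a continuous loop: each doubly-bonded ring atom is sp² with one p-orbital electron; each sp² =N– keeps its lone pair in-plane and puts one electron into the π system; the carbocation has an empty p orbital. The ring is fully conjugated.
π-electron count: 6 × 2 = 12 from the double-bond units + 0 from the CH(+) atom = 12.
With 12 = 4·3 π electrons, Hückel's rule classifies the planar ring as antiaromatic.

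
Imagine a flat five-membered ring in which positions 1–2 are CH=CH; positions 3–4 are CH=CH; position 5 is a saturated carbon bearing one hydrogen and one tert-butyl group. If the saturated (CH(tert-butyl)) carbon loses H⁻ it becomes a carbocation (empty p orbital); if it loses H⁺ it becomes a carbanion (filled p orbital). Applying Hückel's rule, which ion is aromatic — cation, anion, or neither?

The anion

Both ions have a continuous loop of p orbitals — each ring atom is sp².
Cation: 2 × 2 + 0 = 4 π electrons → 4(1), antiaromatic.
Anion: 2 × 2 + 2 = 6 π electrons → 4(1)+2, aromatic.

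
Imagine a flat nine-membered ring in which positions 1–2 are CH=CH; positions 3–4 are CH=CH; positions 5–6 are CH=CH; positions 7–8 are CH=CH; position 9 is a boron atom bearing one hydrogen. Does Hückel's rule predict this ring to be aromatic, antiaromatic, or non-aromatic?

Antiaromatic

Every ring atom contributes a p orbital perpendicular to the ring (the double-bond atoms are sp², each contributing one p electron; the boron has an empty p orbital), so the π system is cyclic and fully conjugated.
π-electron count: 4 × 2 = 8 from the double-bond units + 0 from the BH atom = 8.
With 8 = 4·2 π electrons, Hückel's rule classifies the planar ring as antiaromatic.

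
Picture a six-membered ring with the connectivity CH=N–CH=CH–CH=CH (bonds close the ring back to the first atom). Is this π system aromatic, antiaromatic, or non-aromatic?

All ring atoms are sp² and supply a p orbital to the ring (every atom in a ring double bond is sp² and brings one electron to the p orbital; the doubly-bonded nitrogens are pyridine-type — their lone pairs lie in the ring plane, leaving one electron in the p orbital); the conjugation is uninterrupted.
π-electron count: 3 × 2 = 6 from the 3 double-bond units.
With 6 π electrons (n = 1), the Hückel 4n+2 condition holds.

Aromatic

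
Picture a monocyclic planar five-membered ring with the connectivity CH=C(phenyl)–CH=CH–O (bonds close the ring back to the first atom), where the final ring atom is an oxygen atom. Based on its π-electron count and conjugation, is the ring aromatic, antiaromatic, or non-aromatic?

Aromatic

Every ring atom contributes a p orbital perpendicular to the ring (every atom in a ring double bond is sp² and brings one electron to the p orbital; the oxygen donates one lone pair from its p orbital), so the π system is cyclic and fully conjugated.
Tallying contributions gives 2 × 2 = 4 from the double-bond units + 2 from the O atom = 6.
Since 6 = 4·1 + 2, the ring meets the 4n+2 criterion.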